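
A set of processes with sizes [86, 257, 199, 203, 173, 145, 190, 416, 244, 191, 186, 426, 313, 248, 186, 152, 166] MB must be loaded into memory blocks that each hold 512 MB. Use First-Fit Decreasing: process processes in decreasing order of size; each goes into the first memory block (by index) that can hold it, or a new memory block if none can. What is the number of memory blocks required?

9

Sorted descending: 426, 416, 313, 257, 248, 244, 203, 199, 191, 190, 186, 186, 173, 166, 152, 145, 86.
Put 426 MB in memory block 1; 86 MB remain.
Put 416 MB in memory block 2; 96 MB remain.
Put 313 MB in memory block 3; 199 MB remain.
Put 257 MB in memory block 4; 255 MB remain.
Put 248 MB in memory block 4; 7 MB remain.
Put 244 MB in memory block 5; 268 MB remain.
Put 203 MB in memory block 5; 65 MB remain.
Put 199 MB in memory block 3; 0 MB remain.
Put 191 MB in memory block 6; 321 MB remain.
Put 190 MB in memory block 6; 131 MB remain.
Put 186 MB in memory block 7; 326 MB remain.
Put 186 MB in memory block 7; 140 MB remain.
Put 173 MB in memory block 8; 339 MB remain.
Put 166 MB in memory block 8; 173 MB remain.
Put 152 MB in memory block 8; 21 MB remain.
Put 145 MB in memory block 9; 367 MB remain.
Put 86 MB in memory block 1; 0 MB remain.
Final memory blocks: [426,86] [416] [313,199] [257,248] [244,203] [191,190] [186,186] [173,166,152] [145].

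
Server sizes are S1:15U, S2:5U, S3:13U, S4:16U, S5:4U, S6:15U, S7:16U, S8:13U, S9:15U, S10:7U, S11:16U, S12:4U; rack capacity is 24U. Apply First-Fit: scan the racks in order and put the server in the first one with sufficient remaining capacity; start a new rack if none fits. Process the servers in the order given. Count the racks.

8 racks

rack 1: place S1 (15U), 9U left
rack 1: place S2 (5U), 4U left
rack 2: place S3 (13U), 11U left
rack 3: place S4 (16U), 8U left
rack 1: place S5 (4U), 0U left
rack 4: place S6 (15U), 9U left
rack 5: place S7 (16U), 8U left
rack 6: place S8 (13U), 11U left
rack 7: place S9 (15U), 9U left
rack 2: place S10 (7U), 4U left
rack 8: place S11 (16U), 8U left
rack 2: place S12 (4U), 0U left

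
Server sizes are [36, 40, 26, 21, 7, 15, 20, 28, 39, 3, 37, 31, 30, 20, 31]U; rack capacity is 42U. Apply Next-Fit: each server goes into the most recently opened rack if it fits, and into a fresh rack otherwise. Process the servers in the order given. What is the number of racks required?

12

rack 1: place 36U, 6U left
rack 2: place 40U, 2U left
rack 3: place 26U, 16U left
rack 4: place 21U, 21U left
rack 4: place 7U, 14U left
rack 5: place 15U, 27U left
rack 5: place 20U, 7U left
rack 6: place 28U, 14U left
rack 7: place 39U, 3U left
rack 7: place 3U, 0U left
rack 8: place 37U, 5U left
rack 9: place 31U, 11U left
rack 10: place 30U, 12U left
rack 11: place 20U, 22U left
rack 12: place 31U, 11U left
Final racks: [36] [40] [26] [21,7] [15,20] [28] [39,3] [37] [31] [30] [20] [31].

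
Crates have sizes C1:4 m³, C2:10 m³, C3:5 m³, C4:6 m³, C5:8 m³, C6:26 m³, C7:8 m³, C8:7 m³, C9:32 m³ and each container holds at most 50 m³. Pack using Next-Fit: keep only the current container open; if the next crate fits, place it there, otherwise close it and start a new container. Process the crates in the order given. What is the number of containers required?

3

Put C1 (4 m³) in container 1; 46 m³ remain.
Put C2 (10 m³) in container 1; 36 m³ remain.
Put C3 (5 m³) in container 1; 31 m³ remain.
Put C4 (6 m³) in container 1; 25 m³ remain.
Put C5 (8 m³) in container 1; 17 m³ remain.
Put C6 (26 m³) in container 2; 24 m³ remain.
Put C7 (8 m³) in container 2; 16 m³ remain.
Put C8 (7 m³) in container 2; 9 m³ remain.
Put C9 (32 m³) in container 3; 18 m³ remain.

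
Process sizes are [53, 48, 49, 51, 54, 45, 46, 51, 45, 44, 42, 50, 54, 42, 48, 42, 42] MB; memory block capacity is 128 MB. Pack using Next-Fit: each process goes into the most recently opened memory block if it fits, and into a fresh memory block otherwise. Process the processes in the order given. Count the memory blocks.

Put 53 MB in memory block 1; 75 MB remain.
Put 48 MB in memory block 1; 27 MB remain.
Put 49 MB in memory block 2; 79 MB remain.
Put 51 MB in memory block 2; 28 MB remain.
Put 54 MB in memory block 3; 74 MB remain.
Put 45 MB in memory block 3; 29 MB remain.
Put 46 MB in memory block 4; 82 MB remain.
Put 51 MB in memory block 4; 31 MB remain.
Put 45 MB in memory block 5; 83 MB remain.
Put 44 MB in memory block 5; 39 MB remain.
Put 42 MB in memory block 6; 86 MB remain.
Put 50 MB in memory block 6; 36 MB remain.
Put 54 MB in memory block 7; 74 MB remain.
Put 42 MB in memory block 7; 32 MB remain.
Put 48 MB in memory block 8; 80 MB remain.
Put 42 MB in memory block 8; 38 MB remain.
Put 42 MB in memory block 9; 86 MB remain.
Final memory blocks: [53,48] [49,51] [54,45] [46,51] [45,44] [42,50] [54,42] [48,42] [42].

9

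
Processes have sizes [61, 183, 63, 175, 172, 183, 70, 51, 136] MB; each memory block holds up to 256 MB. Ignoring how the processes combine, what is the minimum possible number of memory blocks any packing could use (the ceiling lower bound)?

Total size = 61 + 183 + 63 + 175 + 172 + 183 + 70 + 51 + 136 = 1094 MB.
⌈1094 / 256⌉ = 5.

5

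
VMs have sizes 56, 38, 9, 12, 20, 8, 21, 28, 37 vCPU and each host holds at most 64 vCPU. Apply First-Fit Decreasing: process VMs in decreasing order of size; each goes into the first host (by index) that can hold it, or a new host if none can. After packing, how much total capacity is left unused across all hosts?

Sorted descending: 56, 38, 37, 28, 21, 20, 12, 9, 8.
56 vCPU → host 1 (remaining 8 vCPU)
38 vCPU → host 2 (remaining 26 vCPU)
37 vCPU → host 3 (remaining 27 vCPU)
28 vCPU → host 4 (remaining 36 vCPU)
21 vCPU → host 2 (remaining 5 vCPU)
20 vCPU → host 3 (remaining 7 vCPU)
12 vCPU → host 4 (remaining 24 vCPU)
9 vCPU → host 4 (remaining 15 vCPU)
8 vCPU → host 1 (remaining 0 vCPU)
4 hosts × 64 vCPU = 256 vCPU; used 229 vCPU; unused 27 vCPU.

27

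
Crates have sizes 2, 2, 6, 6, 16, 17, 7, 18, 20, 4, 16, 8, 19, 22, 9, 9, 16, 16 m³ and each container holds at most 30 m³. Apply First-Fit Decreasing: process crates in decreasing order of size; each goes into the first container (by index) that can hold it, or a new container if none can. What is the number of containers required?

Sorted descending: 22, 20, 19, 18, 17, 16, 16, 16, 16, 9, 9, 8, 7, 6, 6, 4, 2, 2.
container 1: place 22 m³, 8 m³ left
container 2: place 20 m³, 10 m³ left
container 3: place 19 m³, 11 m³ left
container 4: place 18 m³, 12 m³ left
container 5: place 17 m³, 13 m³ left
container 6: place 16 m³, 14 m³ left
container 7: place 16 m³, 14 m³ left
container 8: place 16 m³, 14 m³ left
container 9: place 16 m³, 14 m³ left
container 2: place 9 m³, 1 m³ left
container 3: place 9 m³, 2 m³ left
container 1: place 8 m³, 0 m³ left
container 4: place 7 m³, 5 m³ left
container 5: place 6 m³, 7 m³ left
container 5: place 6 m³, 1 m³ left
container 4: place 4 m³, 1 m³ left
container 3: place 2 m³, 0 m³ left
container 6: place 2 m³, 12 m³ left

9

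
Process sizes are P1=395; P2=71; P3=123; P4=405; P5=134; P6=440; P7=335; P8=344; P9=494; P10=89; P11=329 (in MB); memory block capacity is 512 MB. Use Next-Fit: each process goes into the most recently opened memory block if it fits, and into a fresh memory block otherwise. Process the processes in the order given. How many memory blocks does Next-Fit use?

P1 (395 MB) → memory block 1 (remaining 117 MB)
P2 (71 MB) → memory block 1 (remaining 46 MB)
P3 (123 MB) → memory block 2 (remaining 389 MB)
P4 (405 MB) → memory block 3 (remaining 107 MB)
P5 (134 MB) → memory block 4 (remaining 378 MB)
P6 (440 MB) → memory block 5 (remaining 72 MB)
P7 (335 MB) → memory block 6 (remaining 177 MB)
P8 (344 MB) → memory block 7 (remaining 168 MB)
P9 (494 MB) → memory block 8 (remaining 18 MB)
P10 (89 MB) → memory block 9 (remaining 423 MB)
P11 (329 MB) → memory block 9 (remaining 94 MB)
Final memory blocks: [395,71] [123] [405] [134] [440] [335] [344] [494] [89,329].

9 memory blocks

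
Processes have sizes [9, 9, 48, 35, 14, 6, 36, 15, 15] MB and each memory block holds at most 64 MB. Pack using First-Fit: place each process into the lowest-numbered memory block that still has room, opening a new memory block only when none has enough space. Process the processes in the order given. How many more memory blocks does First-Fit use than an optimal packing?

1

First-Fit: [9,9,35,6] [48,14] [36,15] [15] → 4 memory blocks.
Total size 187 MB; any packing needs at least ⌈187/64⌉ = 3 memory blocks.
An optimal packing achieves that bound: [48,15] [36,15,9] [35,14,9,6] → 3 memory blocks.
Excess: 4 − 3 = 1.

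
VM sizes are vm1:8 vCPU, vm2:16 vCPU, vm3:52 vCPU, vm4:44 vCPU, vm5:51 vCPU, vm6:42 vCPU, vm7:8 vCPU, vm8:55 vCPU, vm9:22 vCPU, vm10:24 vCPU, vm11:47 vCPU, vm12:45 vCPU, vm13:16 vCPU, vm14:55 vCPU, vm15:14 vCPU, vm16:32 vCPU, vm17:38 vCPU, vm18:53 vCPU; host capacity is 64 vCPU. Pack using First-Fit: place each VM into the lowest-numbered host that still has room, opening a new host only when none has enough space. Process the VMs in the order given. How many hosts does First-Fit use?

vm1 (8 vCPU) → host 1 (remaining 56 vCPU)
vm2 (16 vCPU) → host 1 (remaining 40 vCPU)
vm3 (52 vCPU) → host 2 (remaining 12 vCPU)
vm4 (44 vCPU) → host 3 (remaining 20 vCPU)
vm5 (51 vCPU) → host 4 (remaining 13 vCPU)
vm6 (42 vCPU) → host 5 (remaining 22 vCPU)
vm7 (8 vCPU) → host 1 (remaining 32 vCPU)
vm8 (55 vCPU) → host 6 (remaining 9 vCPU)
vm9 (22 vCPU) → host 1 (remaining 10 vCPU)
vm10 (24 vCPU) → host 7 (remaining 40 vCPU)
vm11 (47 vCPU) → host 8 (remaining 17 vCPU)
vm12 (45 vCPU) → host 9 (remaining 19 vCPU)
vm13 (16 vCPU) → host 3 (remaining 4 vCPU)
vm14 (55 vCPU) → host 10 (remaining 9 vCPU)
vm15 (14 vCPU) → host 5 (remaining 8 vCPU)
vm16 (32 vCPU) → host 7 (remaining 8 vCPU)
vm17 (38 vCPU) → host 11 (remaining 26 vCPU)
vm18 (53 vCPU) → host 12 (remaining 11 vCPU)

12 hosts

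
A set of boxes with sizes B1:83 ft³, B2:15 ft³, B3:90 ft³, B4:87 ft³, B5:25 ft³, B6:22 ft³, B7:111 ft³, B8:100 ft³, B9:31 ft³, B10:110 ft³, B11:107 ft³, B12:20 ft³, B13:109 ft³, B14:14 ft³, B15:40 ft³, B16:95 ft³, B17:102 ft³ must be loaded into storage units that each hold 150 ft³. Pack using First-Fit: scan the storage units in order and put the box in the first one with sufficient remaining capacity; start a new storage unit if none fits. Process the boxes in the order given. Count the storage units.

storage unit 1: place B1 (83 ft³), 67 ft³ left
storage unit 1: place B2 (15 ft³), 52 ft³ left
storage unit 2: place B3 (90 ft³), 60 ft³ left
storage unit 3: place B4 (87 ft³), 63 ft³ left
storage unit 1: place B5 (25 ft³), 27 ft³ left
storage unit 1: place B6 (22 ft³), 5 ft³ left
storage unit 4: place B7 (111 ft³), 39 ft³ left
storage unit 5: place B8 (100 ft³), 50 ft³ left
storage unit 2: place B9 (31 ft³), 29 ft³ left
storage unit 6: place B10 (110 ft³), 40 ft³ left
storage unit 7: place B11 (107 ft³), 43 ft³ left
storage unit 2: place B12 (20 ft³), 9 ft³ left
storage unit 8: place B13 (109 ft³), 41 ft³ left
storage unit 3: place B14 (14 ft³), 49 ft³ left
storage unit 3: place B15 (40 ft³), 9 ft³ left
storage unit 9: place B16 (95 ft³), 55 ft³ left
storage unit 10: place B17 (102 ft³), 48 ft³ left

10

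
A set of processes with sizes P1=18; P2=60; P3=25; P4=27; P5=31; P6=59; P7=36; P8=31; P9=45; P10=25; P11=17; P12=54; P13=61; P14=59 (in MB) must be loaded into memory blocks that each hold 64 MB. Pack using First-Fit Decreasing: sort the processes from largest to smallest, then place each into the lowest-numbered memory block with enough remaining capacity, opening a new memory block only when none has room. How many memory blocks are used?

10

Sorted descending: 61, 60, 59, 59, 54, 45, 36, 31, 31, 27, 25, 25, 18, 17.
Put 61 MB in memory block 1; 3 MB remain.
Put 60 MB in memory block 2; 4 MB remain.
Put 59 MB in memory block 3; 5 MB remain.
Put 59 MB in memory block 4; 5 MB remain.
Put 54 MB in memory block 5; 10 MB remain.
Put 45 MB in memory block 6; 19 MB remain.
Put 36 MB in memory block 7; 28 MB remain.
Put 31 MB in memory block 8; 33 MB remain.
Put 31 MB in memory block 8; 2 MB remain.
Put 27 MB in memory block 7; 1 MB remain.
Put 25 MB in memory block 9; 39 MB remain.
Put 25 MB in memory block 9; 14 MB remain.
Put 18 MB in memory block 6; 1 MB remain.
Put 17 MB in memory block 10; 47 MB remain.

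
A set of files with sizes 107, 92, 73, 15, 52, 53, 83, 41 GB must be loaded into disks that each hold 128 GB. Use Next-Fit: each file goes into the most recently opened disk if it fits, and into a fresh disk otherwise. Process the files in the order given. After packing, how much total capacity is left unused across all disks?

107 GB → disk 1 (remaining 21 GB)
92 GB → disk 2 (remaining 36 GB)
73 GB → disk 3 (remaining 55 GB)
15 GB → disk 3 (remaining 40 GB)
52 GB → disk 4 (remaining 76 GB)
53 GB → disk 4 (remaining 23 GB)
83 GB → disk 5 (remaining 45 GB)
41 GB → disk 5 (remaining 4 GB)
5 disks × 128 GB = 640 GB; used 516 GB; unused 124 GB.

124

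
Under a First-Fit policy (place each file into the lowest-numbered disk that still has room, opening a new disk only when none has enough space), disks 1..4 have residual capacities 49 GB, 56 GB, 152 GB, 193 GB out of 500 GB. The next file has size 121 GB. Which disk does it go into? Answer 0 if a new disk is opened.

3

Disks with room: disk 3 (152 GB), disk 4 (193 GB).
The first with room is disk 3.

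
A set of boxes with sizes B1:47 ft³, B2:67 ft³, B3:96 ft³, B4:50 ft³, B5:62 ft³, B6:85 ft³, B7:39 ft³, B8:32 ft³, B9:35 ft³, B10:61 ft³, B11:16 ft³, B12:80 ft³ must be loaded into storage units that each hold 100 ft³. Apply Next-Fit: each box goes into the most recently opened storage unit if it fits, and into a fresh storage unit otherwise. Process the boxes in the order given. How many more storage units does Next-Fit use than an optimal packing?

Next-Fit: [47] [67] [96] [50] [62] [85] [39,32] [35,61] [16,80] → 9 storage units.
Total size 670 ft³; any packing needs at least ⌈670/100⌉ = 7 storage units.
An optimal packing achieves that bound: [96] [85] [80,16] [67,32] [62,35] [61,39] [50,47] → 7 storage units.
Excess: 9 − 7 = 2.

2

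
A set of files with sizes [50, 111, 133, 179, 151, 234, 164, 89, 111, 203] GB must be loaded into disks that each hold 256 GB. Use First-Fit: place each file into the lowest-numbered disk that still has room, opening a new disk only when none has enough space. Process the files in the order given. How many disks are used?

7

Put 50 GB in disk 1; 206 GB remain.
Put 111 GB in disk 1; 95 GB remain.
Put 133 GB in disk 2; 123 GB remain.
Put 179 GB in disk 3; 77 GB remain.
Put 151 GB in disk 4; 105 GB remain.
Put 234 GB in disk 5; 22 GB remain.
Put 164 GB in disk 6; 92 GB remain.
Put 89 GB in disk 1; 6 GB remain.
Put 111 GB in disk 2; 12 GB remain.
Put 203 GB in disk 7; 53 GB remain.
Final disks: [50,111,89] [133,111] [179] [151] [234] [164] [203].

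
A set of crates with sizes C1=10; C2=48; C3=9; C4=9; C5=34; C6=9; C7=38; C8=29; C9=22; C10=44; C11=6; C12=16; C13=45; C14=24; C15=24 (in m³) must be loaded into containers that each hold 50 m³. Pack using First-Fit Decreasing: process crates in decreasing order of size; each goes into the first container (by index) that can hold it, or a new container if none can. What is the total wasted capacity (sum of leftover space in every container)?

Sorted descending: 48, 45, 44, 38, 34, 29, 24, 24, 22, 16, 10, 9, 9, 9, 6.
Put 48 m³ in container 1; 2 m³ remain.
Put 45 m³ in container 2; 5 m³ remain.
Put 44 m³ in container 3; 6 m³ remain.
Put 38 m³ in container 4; 12 m³ remain.
Put 34 m³ in container 5; 16 m³ remain.
Put 29 m³ in container 6; 21 m³ remain.
Put 24 m³ in container 7; 26 m³ remain.
Put 24 m³ in container 7; 2 m³ remain.
Put 22 m³ in container 8; 28 m³ remain.
Put 16 m³ in container 5; 0 m³ remain.
Put 10 m³ in container 4; 2 m³ remain.
Put 9 m³ in container 6; 12 m³ remain.
Put 9 m³ in container 6; 3 m³ remain.
Put 9 m³ in container 8; 19 m³ remain.
Put 6 m³ in container 3; 0 m³ remain.
8 containers × 50 m³ = 400 m³; used 367 m³; unused 33 m³.

33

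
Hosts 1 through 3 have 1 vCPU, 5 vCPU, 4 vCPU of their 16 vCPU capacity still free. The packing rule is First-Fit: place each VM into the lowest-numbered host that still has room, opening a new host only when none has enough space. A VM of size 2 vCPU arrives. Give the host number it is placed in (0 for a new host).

Hosts with room: host 2 (5 vCPU), host 3 (4 vCPU).
The first with room is host 2.

2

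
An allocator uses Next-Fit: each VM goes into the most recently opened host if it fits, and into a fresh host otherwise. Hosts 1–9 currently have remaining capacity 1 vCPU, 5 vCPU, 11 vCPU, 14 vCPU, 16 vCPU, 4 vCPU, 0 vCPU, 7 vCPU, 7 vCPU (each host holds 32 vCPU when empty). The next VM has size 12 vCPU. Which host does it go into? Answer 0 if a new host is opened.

0

Next-Fit only looks at host 9, which has 7 vCPU free.
12 vCPU does not fit, so a new host is opened.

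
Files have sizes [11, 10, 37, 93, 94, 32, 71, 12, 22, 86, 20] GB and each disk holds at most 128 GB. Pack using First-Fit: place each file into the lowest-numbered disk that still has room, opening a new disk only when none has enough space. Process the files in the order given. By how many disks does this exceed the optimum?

First-Fit: [11,10,37,32,12,22] [93,20] [94] [71] [86] → 5 disks.
Total size 488 GB; any packing needs at least ⌈488/128⌉ = 4 disks.
An optimal packing achieves that bound: [94,32] [93,22,12] [86,37] [71,20,11,10] → 4 disks.
Excess: 5 − 4 = 1.

1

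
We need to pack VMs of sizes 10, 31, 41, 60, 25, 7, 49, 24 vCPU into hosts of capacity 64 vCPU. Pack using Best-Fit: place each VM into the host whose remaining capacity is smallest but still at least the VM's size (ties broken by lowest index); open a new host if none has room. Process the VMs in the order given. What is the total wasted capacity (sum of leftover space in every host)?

host 1: place 10 vCPU, 54 vCPU left
host 1: place 31 vCPU, 23 vCPU left
host 2: place 41 vCPU, 23 vCPU left
host 3: place 60 vCPU, 4 vCPU left
host 4: place 25 vCPU, 39 vCPU left
host 1: place 7 vCPU, 16 vCPU left
host 5: place 49 vCPU, 15 vCPU left
host 4: place 24 vCPU, 15 vCPU left
5 hosts × 64 vCPU = 320 vCPU; used 247 vCPU; unused 73 vCPU.

73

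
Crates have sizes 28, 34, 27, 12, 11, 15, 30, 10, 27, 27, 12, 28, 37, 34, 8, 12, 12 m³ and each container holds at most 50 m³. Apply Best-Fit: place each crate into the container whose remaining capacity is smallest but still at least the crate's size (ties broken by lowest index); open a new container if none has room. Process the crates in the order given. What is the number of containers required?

container 1: place 28 m³, 22 m³ left
container 2: place 34 m³, 16 m³ left
container 3: place 27 m³, 23 m³ left
container 2: place 12 m³, 4 m³ left
container 1: place 11 m³, 11 m³ left
container 3: place 15 m³, 8 m³ left
container 4: place 30 m³, 20 m³ left
container 1: place 10 m³, 1 m³ left
container 5: place 27 m³, 23 m³ left
container 6: place 27 m³, 23 m³ left
container 4: place 12 m³, 8 m³ left
container 7: place 28 m³, 22 m³ left
container 8: place 37 m³, 13 m³ left
container 9: place 34 m³, 16 m³ left
container 3: place 8 m³, 0 m³ left
container 8: place 12 m³, 1 m³ left
container 9: place 12 m³, 4 m³ left

9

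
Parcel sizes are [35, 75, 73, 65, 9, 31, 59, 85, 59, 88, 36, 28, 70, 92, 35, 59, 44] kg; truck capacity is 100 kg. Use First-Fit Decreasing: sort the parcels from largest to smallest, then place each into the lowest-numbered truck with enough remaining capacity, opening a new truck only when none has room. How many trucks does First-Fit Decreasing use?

11 trucks

Sorted descending: 92, 88, 85, 75, 73, 70, 65, 59, 59, 59, 44, 36, 35, 35, 31, 28, 9.
truck 1: place 92 kg, 8 kg left
truck 2: place 88 kg, 12 kg left
truck 3: place 85 kg, 15 kg left
truck 4: place 75 kg, 25 kg left
truck 5: place 73 kg, 27 kg left
truck 6: place 70 kg, 30 kg left
truck 7: place 65 kg, 35 kg left
truck 8: place 59 kg, 41 kg left
truck 9: place 59 kg, 41 kg left
truck 10: place 59 kg, 41 kg left
truck 11: place 44 kg, 56 kg left
truck 8: place 36 kg, 5 kg left
truck 7: place 35 kg, 0 kg left
truck 9: place 35 kg, 6 kg left
truck 10: place 31 kg, 10 kg left
truck 6: place 28 kg, 2 kg left
truck 2: place 9 kg, 3 kg left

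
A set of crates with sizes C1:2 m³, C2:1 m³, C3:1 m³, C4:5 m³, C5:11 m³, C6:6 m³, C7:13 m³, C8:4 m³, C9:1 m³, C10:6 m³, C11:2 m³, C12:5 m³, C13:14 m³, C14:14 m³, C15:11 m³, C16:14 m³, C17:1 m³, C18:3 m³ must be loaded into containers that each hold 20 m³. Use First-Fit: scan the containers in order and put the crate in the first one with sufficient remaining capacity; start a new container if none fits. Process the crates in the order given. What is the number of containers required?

7 containers

C1 (2 m³) → container 1 (remaining 18 m³)
C2 (1 m³) → container 1 (remaining 17 m³)
C3 (1 m³) → container 1 (remaining 16 m³)
C4 (5 m³) → container 1 (remaining 11 m³)
C5 (11 m³) → container 1 (remaining 0 m³)
C6 (6 m³) → container 2 (remaining 14 m³)
C7 (13 m³) → container 2 (remaining 1 m³)
C8 (4 m³) → container 3 (remaining 16 m³)
C9 (1 m³) → container 2 (remaining 0 m³)
C10 (6 m³) → container 3 (remaining 10 m³)
C11 (2 m³) → container 3 (remaining 8 m³)
C12 (5 m³) → container 3 (remaining 3 m³)
C13 (14 m³) → container 4 (remaining 6 m³)
C14 (14 m³) → container 5 (remaining 6 m³)
C15 (11 m³) → container 6 (remaining 9 m³)
C16 (14 m³) → container 7 (remaining 6 m³)
C17 (1 m³) → container 3 (remaining 2 m³)
C18 (3 m³) → container 4 (remaining 3 m³)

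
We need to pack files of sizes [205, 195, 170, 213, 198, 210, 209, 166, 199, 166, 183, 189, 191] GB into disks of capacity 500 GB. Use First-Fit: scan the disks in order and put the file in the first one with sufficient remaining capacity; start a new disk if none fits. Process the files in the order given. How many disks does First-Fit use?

7

disk 1: place 205 GB, 295 GB left
disk 1: place 195 GB, 100 GB left
disk 2: place 170 GB, 330 GB left
disk 2: place 213 GB, 117 GB left
disk 3: place 198 GB, 302 GB left
disk 3: place 210 GB, 92 GB left
disk 4: place 209 GB, 291 GB left
disk 4: place 166 GB, 125 GB left
disk 5: place 199 GB, 301 GB left
disk 5: place 166 GB, 135 GB left
disk 6: place 183 GB, 317 GB left
disk 6: place 189 GB, 128 GB left
disk 7: place 191 GB, 309 GB left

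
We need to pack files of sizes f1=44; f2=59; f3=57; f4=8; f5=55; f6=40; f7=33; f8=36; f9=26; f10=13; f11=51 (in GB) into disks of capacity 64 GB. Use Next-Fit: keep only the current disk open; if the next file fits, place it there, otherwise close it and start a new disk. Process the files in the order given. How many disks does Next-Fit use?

disk 1: place f1 (44 GB), 20 GB left
disk 2: place f2 (59 GB), 5 GB left
disk 3: place f3 (57 GB), 7 GB left
disk 4: place f4 (8 GB), 56 GB left
disk 4: place f5 (55 GB), 1 GB left
disk 5: place f6 (40 GB), 24 GB left
disk 6: place f7 (33 GB), 31 GB left
disk 7: place f8 (36 GB), 28 GB left
disk 7: place f9 (26 GB), 2 GB left
disk 8: place f10 (13 GB), 51 GB left
disk 8: place f11 (51 GB), 0 GB left
Final disks: [44] [59] [57] [8,55] [40] [33] [36,26] [13,51].

8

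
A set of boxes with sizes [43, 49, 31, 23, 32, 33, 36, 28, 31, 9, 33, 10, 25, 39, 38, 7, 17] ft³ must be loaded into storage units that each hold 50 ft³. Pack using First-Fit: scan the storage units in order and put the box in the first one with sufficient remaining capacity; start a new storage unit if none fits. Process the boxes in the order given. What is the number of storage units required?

12

43 ft³ → storage unit 1 (remaining 7 ft³)
49 ft³ → storage unit 2 (remaining 1 ft³)
31 ft³ → storage unit 3 (remaining 19 ft³)
23 ft³ → storage unit 4 (remaining 27 ft³)
32 ft³ → storage unit 5 (remaining 18 ft³)
33 ft³ → storage unit 6 (remaining 17 ft³)
36 ft³ → storage unit 7 (remaining 14 ft³)
28 ft³ → storage unit 8 (remaining 22 ft³)
31 ft³ → storage unit 9 (remaining 19 ft³)
9 ft³ → storage unit 3 (remaining 10 ft³)
33 ft³ → storage unit 10 (remaining 17 ft³)
10 ft³ → storage unit 3 (remaining 0 ft³)
25 ft³ → storage unit 4 (remaining 2 ft³)
39 ft³ → storage unit 11 (remaining 11 ft³)
38 ft³ → storage unit 12 (remaining 12 ft³)
7 ft³ → storage unit 1 (remaining 0 ft³)
17 ft³ → storage unit 5 (remaining 1 ft³)
Final storage units: [43,7] [49] [31,9,10] [23,25] [32,17] [33] [36] [28] [31] [33] [39] [38].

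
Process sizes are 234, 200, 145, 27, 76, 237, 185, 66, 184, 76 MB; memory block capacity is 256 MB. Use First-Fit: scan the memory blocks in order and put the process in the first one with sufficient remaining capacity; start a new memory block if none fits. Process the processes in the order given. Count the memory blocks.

Put 234 MB in memory block 1; 22 MB remain.
Put 200 MB in memory block 2; 56 MB remain.
Put 145 MB in memory block 3; 111 MB remain.
Put 27 MB in memory block 2; 29 MB remain.
Put 76 MB in memory block 3; 35 MB remain.
Put 237 MB in memory block 4; 19 MB remain.
Put 185 MB in memory block 5; 71 MB remain.
Put 66 MB in memory block 5; 5 MB remain.
Put 184 MB in memory block 6; 72 MB remain.
Put 76 MB in memory block 7; 180 MB remain.

7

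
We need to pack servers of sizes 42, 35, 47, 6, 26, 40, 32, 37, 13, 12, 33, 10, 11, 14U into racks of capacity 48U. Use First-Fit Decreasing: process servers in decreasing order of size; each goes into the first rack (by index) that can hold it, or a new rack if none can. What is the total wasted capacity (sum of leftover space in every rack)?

Sorted descending: 47, 42, 40, 37, 35, 33, 32, 26, 14, 13, 12, 11, 10, 6.
rack 1: place 47U, 1U left
rack 2: place 42U, 6U left
rack 3: place 40U, 8U left
rack 4: place 37U, 11U left
rack 5: place 35U, 13U left
rack 6: place 33U, 15U left
rack 7: place 32U, 16U left
rack 8: place 26U, 22U left
rack 6: place 14U, 1U left
rack 5: place 13U, 0U left
rack 7: place 12U, 4U left
rack 4: place 11U, 0U left
rack 8: place 10U, 12U left
rack 2: place 6U, 0U left
8 racks × 48U = 384U; used 358U; unused 26U.

26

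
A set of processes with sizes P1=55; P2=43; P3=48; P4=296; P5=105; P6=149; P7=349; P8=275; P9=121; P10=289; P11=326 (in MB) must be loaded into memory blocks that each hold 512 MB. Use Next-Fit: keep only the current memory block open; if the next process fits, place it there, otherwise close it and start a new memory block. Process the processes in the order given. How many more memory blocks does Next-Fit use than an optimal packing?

1

Next-Fit: [55,43,48,296] [105,149] [349] [275,121] [289] [326] → 6 memory blocks.
Total size 2056 MB; any packing needs at least ⌈2056/512⌉ = 5 memory blocks.
An optimal packing achieves that bound: [349,149] [326,121,55] [296,105,48,43] [289] [275] → 5 memory blocks.
Excess: 6 − 5 = 1.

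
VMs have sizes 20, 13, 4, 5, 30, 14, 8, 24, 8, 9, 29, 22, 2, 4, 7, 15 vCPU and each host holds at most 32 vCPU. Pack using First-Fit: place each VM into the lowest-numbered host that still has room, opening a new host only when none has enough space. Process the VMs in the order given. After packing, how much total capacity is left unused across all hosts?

Put 20 vCPU in host 1; 12 vCPU remain.
Put 13 vCPU in host 2; 19 vCPU remain.
Put 4 vCPU in host 1; 8 vCPU remain.
Put 5 vCPU in host 1; 3 vCPU remain.
Put 30 vCPU in host 3; 2 vCPU remain.
Put 14 vCPU in host 2; 5 vCPU remain.
Put 8 vCPU in host 4; 24 vCPU remain.
Put 24 vCPU in host 4; 0 vCPU remain.
Put 8 vCPU in host 5; 24 vCPU remain.
Put 9 vCPU in host 5; 15 vCPU remain.
Put 29 vCPU in host 6; 3 vCPU remain.
Put 22 vCPU in host 7; 10 vCPU remain.
Put 2 vCPU in host 1; 1 vCPU remain.
Put 4 vCPU in host 2; 1 vCPU remain.
Put 7 vCPU in host 5; 8 vCPU remain.
Put 15 vCPU in host 8; 17 vCPU remain.
8 hosts × 32 vCPU = 256 vCPU; used 214 vCPU; unused 42 vCPU.

42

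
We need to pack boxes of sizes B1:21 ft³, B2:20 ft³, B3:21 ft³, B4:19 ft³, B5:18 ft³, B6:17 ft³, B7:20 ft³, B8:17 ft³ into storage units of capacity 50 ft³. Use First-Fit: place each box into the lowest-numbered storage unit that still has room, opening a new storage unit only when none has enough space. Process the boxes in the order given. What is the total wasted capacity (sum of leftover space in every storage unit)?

47

Put B1 (21 ft³) in storage unit 1; 29 ft³ remain.
Put B2 (20 ft³) in storage unit 1; 9 ft³ remain.
Put B3 (21 ft³) in storage unit 2; 29 ft³ remain.
Put B4 (19 ft³) in storage unit 2; 10 ft³ remain.
Put B5 (18 ft³) in storage unit 3; 32 ft³ remain.
Put B6 (17 ft³) in storage unit 3; 15 ft³ remain.
Put B7 (20 ft³) in storage unit 4; 30 ft³ remain.
Put B8 (17 ft³) in storage unit 4; 13 ft³ remain.
4 storage units × 50 ft³ = 200 ft³; used 153 ft³; unused 47 ft³.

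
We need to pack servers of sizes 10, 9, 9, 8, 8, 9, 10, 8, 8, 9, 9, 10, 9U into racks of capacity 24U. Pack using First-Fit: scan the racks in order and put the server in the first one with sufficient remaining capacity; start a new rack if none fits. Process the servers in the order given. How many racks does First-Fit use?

7 racks

10U → rack 1 (remaining 14U)
9U → rack 1 (remaining 5U)
9U → rack 2 (remaining 15U)
8U → rack 2 (remaining 7U)
8U → rack 3 (remaining 16U)
9U → rack 3 (remaining 7U)
10U → rack 4 (remaining 14U)
8U → rack 4 (remaining 6U)
8U → rack 5 (remaining 16U)
9U → rack 5 (remaining 7U)
9U → rack 6 (remaining 15U)
10U → rack 6 (remaining 5U)
9U → rack 7 (remaining 15U)
Final racks: [10,9] [9,8] [8,9] [10,8] [8,9] [9,10] [9].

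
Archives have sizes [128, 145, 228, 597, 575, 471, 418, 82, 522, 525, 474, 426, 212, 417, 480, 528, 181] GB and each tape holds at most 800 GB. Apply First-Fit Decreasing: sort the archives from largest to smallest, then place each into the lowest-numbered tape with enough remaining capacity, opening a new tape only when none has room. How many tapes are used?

Sorted descending: 597, 575, 528, 525, 522, 480, 474, 471, 426, 418, 417, 228, 212, 181, 145, 128, 82.
597 GB → tape 1 (remaining 203 GB)
575 GB → tape 2 (remaining 225 GB)
528 GB → tape 3 (remaining 272 GB)
525 GB → tape 4 (remaining 275 GB)
522 GB → tape 5 (remaining 278 GB)
480 GB → tape 6 (remaining 320 GB)
474 GB → tape 7 (remaining 326 GB)
471 GB → tape 8 (remaining 329 GB)
426 GB → tape 9 (remaining 374 GB)
418 GB → tape 10 (remaining 382 GB)
417 GB → tape 11 (remaining 383 GB)
228 GB → tape 3 (remaining 44 GB)
212 GB → tape 2 (remaining 13 GB)
181 GB → tape 1 (remaining 22 GB)
145 GB → tape 4 (remaining 130 GB)
128 GB → tape 4 (remaining 2 GB)
82 GB → tape 5 (remaining 196 GB)

11 tapes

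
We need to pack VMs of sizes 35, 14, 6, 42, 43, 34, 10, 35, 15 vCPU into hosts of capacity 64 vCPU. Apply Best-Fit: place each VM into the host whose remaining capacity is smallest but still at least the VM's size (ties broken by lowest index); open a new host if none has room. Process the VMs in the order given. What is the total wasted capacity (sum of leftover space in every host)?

86

Put 35 vCPU in host 1; 29 vCPU remain.
Put 14 vCPU in host 1; 15 vCPU remain.
Put 6 vCPU in host 1; 9 vCPU remain.
Put 42 vCPU in host 2; 22 vCPU remain.
Put 43 vCPU in host 3; 21 vCPU remain.
Put 34 vCPU in host 4; 30 vCPU remain.
Put 10 vCPU in host 3; 11 vCPU remain.
Put 35 vCPU in host 5; 29 vCPU remain.
Put 15 vCPU in host 2; 7 vCPU remain.
5 hosts × 64 vCPU = 320 vCPU; used 234 vCPU; unused 86 vCPU.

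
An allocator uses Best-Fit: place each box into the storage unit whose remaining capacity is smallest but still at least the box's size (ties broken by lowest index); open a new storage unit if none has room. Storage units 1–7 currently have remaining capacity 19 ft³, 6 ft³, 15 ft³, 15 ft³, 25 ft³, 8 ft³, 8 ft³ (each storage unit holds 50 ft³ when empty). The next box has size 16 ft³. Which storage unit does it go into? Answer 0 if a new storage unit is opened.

Storage units with room: storage unit 1 (19 ft³), storage unit 5 (25 ft³).
Tightest fit is storage unit 1 with 19 ft³ free.

1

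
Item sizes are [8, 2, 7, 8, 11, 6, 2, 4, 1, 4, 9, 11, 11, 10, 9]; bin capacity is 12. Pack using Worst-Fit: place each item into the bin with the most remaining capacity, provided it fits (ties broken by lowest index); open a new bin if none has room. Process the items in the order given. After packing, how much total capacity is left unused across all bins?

bin 1: place 8, 4 left
bin 1: place 2, 2 left
bin 2: place 7, 5 left
bin 3: place 8, 4 left
bin 4: place 11, 1 left
bin 5: place 6, 6 left
bin 5: place 2, 4 left
bin 2: place 4, 1 left
bin 3: place 1, 3 left
bin 5: place 4, 0 left
bin 6: place 9, 3 left
bin 7: place 11, 1 left
bin 8: place 11, 1 left
bin 9: place 10, 2 left
bin 10: place 9, 3 left
10 bins × 12 = 120; used 103; unused 17.

17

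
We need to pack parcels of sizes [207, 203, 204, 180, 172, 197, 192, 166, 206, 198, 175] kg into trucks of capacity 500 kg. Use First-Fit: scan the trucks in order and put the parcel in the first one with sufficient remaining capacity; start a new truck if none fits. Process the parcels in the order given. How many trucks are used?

6 trucks

truck 1: place 207 kg, 293 kg left
truck 1: place 203 kg, 90 kg left
truck 2: place 204 kg, 296 kg left
truck 2: place 180 kg, 116 kg left
truck 3: place 172 kg, 328 kg left
truck 3: place 197 kg, 131 kg left
truck 4: place 192 kg, 308 kg left
truck 4: place 166 kg, 142 kg left
truck 5: place 206 kg, 294 kg left
truck 5: place 198 kg, 96 kg left
truck 6: place 175 kg, 325 kg left
Final trucks: [207,203] [204,180] [172,197] [192,166] [206,198] [175].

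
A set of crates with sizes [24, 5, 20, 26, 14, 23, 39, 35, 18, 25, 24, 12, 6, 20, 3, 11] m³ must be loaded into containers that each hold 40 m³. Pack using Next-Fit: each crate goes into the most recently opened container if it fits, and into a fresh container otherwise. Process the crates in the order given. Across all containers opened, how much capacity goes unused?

95

Put 24 m³ in container 1; 16 m³ remain.
Put 5 m³ in container 1; 11 m³ remain.
Put 20 m³ in container 2; 20 m³ remain.
Put 26 m³ in container 3; 14 m³ remain.
Put 14 m³ in container 3; 0 m³ remain.
Put 23 m³ in container 4; 17 m³ remain.
Put 39 m³ in container 5; 1 m³ remain.
Put 35 m³ in container 6; 5 m³ remain.
Put 18 m³ in container 7; 22 m³ remain.
Put 25 m³ in container 8; 15 m³ remain.
Put 24 m³ in container 9; 16 m³ remain.
Put 12 m³ in container 9; 4 m³ remain.
Put 6 m³ in container 10; 34 m³ remain.
Put 20 m³ in container 10; 14 m³ remain.
Put 3 m³ in container 10; 11 m³ remain.
Put 11 m³ in container 10; 0 m³ remain.
10 containers × 40 m³ = 400 m³; used 305 m³; unused 95 m³.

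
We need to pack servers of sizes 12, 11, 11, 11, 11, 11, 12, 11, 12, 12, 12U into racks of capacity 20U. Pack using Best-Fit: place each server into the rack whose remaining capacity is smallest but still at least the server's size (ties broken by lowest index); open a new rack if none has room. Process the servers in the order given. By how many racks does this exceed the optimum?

Best-Fit: [12] [11] [11] [11] [11] [11] [12] [11] [12] [12] [12] → 11 racks.
11 servers exceed 10U (half the capacity), and no two of those can share a rack, so at least 11 racks are needed.
So 11 is already optimal.

0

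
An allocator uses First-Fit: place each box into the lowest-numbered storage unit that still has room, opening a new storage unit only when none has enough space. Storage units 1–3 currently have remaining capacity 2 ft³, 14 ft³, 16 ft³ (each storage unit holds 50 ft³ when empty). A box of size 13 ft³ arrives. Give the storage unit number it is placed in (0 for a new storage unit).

Storage units with room: storage unit 2 (14 ft³), storage unit 3 (16 ft³).
The first with room is storage unit 2.

2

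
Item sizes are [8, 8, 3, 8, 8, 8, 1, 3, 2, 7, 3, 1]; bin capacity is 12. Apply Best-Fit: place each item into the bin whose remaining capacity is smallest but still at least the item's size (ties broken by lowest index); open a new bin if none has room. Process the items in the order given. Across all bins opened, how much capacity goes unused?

12

bin 1: place 8, 4 left
bin 2: place 8, 4 left
bin 1: place 3, 1 left
bin 3: place 8, 4 left
bin 4: place 8, 4 left
bin 5: place 8, 4 left
bin 1: place 1, 0 left
bin 2: place 3, 1 left
bin 3: place 2, 2 left
bin 6: place 7, 5 left
bin 4: place 3, 1 left
bin 2: place 1, 0 left
6 bins × 12 = 72; used 60; unused 12.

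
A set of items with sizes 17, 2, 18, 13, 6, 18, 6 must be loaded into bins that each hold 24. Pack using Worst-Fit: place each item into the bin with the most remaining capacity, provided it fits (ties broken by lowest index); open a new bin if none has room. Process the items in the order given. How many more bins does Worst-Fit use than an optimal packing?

Worst-Fit: [17,2] [18,6] [13,6] [18] → 4 bins.
Total size 80; any packing needs at least ⌈80/24⌉ = 4 bins.
So 4 is already optimal.

0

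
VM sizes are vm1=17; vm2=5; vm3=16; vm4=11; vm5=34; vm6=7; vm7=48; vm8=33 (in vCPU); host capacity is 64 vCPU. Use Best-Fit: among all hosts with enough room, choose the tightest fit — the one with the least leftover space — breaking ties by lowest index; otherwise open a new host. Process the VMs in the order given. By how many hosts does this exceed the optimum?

Best-Fit: [17,5,16,11,7] [34] [48] [33] → 4 hosts.
Total size 171 vCPU; any packing needs at least ⌈171/64⌉ = 3 hosts.
An optimal packing achieves that bound: [48,16] [34,17,11] [33,7,5] → 3 hosts.
Excess: 4 − 3 = 1.

1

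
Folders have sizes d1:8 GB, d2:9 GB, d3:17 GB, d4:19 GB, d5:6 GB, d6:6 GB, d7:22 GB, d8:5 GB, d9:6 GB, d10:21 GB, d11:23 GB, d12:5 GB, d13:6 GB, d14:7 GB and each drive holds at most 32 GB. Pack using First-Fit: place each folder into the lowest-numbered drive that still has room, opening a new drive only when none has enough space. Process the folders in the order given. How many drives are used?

Put d1 (8 GB) in drive 1; 24 GB remain.
Put d2 (9 GB) in drive 1; 15 GB remain.
Put d3 (17 GB) in drive 2; 15 GB remain.
Put d4 (19 GB) in drive 3; 13 GB remain.
Put d5 (6 GB) in drive 1; 9 GB remain.
Put d6 (6 GB) in drive 1; 3 GB remain.
Put d7 (22 GB) in drive 4; 10 GB remain.
Put d8 (5 GB) in drive 2; 10 GB remain.
Put d9 (6 GB) in drive 2; 4 GB remain.
Put d10 (21 GB) in drive 5; 11 GB remain.
Put d11 (23 GB) in drive 6; 9 GB remain.
Put d12 (5 GB) in drive 3; 8 GB remain.
Put d13 (6 GB) in drive 3; 2 GB remain.
Put d14 (7 GB) in drive 4; 3 GB remain.
Final drives: [8,9,6,6] [17,5,6] [19,5,6] [22,7] [21] [23].

6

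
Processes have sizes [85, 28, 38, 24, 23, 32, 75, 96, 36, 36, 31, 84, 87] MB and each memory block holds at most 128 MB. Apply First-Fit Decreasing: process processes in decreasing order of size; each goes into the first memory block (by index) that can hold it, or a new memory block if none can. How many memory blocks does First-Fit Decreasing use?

Sorted descending: 96, 87, 85, 84, 75, 38, 36, 36, 32, 31, 28, 24, 23.
memory block 1: place 96 MB, 32 MB left
memory block 2: place 87 MB, 41 MB left
memory block 3: place 85 MB, 43 MB left
memory block 4: place 84 MB, 44 MB left
memory block 5: place 75 MB, 53 MB left
memory block 2: place 38 MB, 3 MB left
memory block 3: place 36 MB, 7 MB left
memory block 4: place 36 MB, 8 MB left
memory block 1: place 32 MB, 0 MB left
memory block 5: place 31 MB, 22 MB left
memory block 6: place 28 MB, 100 MB left
memory block 6: place 24 MB, 76 MB left
memory block 6: place 23 MB, 53 MB left

6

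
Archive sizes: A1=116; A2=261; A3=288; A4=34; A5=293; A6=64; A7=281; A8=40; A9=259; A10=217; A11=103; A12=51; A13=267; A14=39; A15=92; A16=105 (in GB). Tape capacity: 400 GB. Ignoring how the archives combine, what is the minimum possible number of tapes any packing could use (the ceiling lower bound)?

7

Total size = 116 + 261 + 288 + 34 + 293 + 64 + 281 + 40 + 259 + 217 + 103 + 51 + 267 + 39 + 92 + 105 = 2510 GB.
⌈2510 / 400⌉ = 7.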